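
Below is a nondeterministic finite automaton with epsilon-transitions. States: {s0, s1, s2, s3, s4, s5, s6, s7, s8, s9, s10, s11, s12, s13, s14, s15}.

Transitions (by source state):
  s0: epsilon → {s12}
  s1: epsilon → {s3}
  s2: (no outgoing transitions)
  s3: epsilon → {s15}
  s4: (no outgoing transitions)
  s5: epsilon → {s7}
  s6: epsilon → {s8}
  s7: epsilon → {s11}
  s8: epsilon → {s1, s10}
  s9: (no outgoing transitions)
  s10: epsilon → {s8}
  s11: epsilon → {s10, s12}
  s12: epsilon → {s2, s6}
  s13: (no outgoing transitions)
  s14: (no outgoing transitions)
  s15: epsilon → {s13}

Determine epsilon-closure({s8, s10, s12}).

{s1, s2, s3, s6, s8, s10, s12, s13, s15}

Start with {s8, s10, s12}.
From s8 via epsilon: add s1.
From s12 via epsilon: add s2, s6.
From s1 via epsilon: add s3.
From s3 via epsilon: add s15.
From s15 via epsilon: add s13.
No new states can be added; the closed set is {s1, s2, s3, s6, s8, s10, s12, s13, s15}.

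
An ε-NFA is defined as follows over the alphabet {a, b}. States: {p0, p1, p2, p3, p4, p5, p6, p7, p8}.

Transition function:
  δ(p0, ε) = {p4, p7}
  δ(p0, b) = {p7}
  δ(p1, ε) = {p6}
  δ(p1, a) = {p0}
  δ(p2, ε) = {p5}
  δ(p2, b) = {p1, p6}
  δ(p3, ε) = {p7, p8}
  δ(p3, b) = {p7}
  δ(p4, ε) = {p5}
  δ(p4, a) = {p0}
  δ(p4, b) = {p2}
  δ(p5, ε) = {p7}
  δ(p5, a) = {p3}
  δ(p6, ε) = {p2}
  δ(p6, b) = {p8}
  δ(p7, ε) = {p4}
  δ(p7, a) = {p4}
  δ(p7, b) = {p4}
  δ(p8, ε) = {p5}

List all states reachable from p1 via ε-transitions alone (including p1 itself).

Start with {p1}.
From p1 via ε: add p6.
From p6 via ε: add p2.
From p2 via ε: add p5.
From p5 via ε: add p7.
From p7 via ε: add p4.
No new states can be added; the closed set is {p1, p2, p4, p5, p6, p7}.

{p1, p2, p4, p5, p6, p7}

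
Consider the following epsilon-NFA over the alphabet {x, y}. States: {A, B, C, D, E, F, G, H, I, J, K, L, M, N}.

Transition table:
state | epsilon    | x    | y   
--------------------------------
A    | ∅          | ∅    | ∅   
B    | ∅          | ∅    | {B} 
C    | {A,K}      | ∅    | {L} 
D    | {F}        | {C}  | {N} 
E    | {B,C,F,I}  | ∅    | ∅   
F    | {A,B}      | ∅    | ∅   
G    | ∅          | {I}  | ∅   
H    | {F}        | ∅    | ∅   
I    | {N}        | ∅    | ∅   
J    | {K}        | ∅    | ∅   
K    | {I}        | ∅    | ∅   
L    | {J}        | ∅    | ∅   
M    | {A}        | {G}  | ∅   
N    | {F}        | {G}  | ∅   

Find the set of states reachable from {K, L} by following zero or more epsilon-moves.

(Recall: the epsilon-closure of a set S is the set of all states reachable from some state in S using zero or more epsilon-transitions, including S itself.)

{A, B, F, I, J, K, L, N}

Start with {K, L}.
From K via epsilon: add I.
From L via epsilon: add J.
From I via epsilon: add N.
From N via epsilon: add F.
From F via epsilon: add A, B.
No new states can be added; the closed set is {A, B, F, I, J, K, L, N}.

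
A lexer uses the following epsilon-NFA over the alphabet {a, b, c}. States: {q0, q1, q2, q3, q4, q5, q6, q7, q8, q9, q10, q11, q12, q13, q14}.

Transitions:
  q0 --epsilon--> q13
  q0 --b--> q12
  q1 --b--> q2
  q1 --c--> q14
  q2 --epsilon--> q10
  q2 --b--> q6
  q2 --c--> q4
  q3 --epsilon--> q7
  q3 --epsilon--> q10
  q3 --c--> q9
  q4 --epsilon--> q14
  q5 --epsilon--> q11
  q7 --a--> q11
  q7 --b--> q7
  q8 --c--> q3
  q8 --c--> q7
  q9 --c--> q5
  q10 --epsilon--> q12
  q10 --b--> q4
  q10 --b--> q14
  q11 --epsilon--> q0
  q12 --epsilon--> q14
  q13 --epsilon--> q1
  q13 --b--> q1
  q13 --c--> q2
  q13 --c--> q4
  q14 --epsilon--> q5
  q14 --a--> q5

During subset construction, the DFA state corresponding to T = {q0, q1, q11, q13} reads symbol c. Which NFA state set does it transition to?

q1 on c → {q14}.
q13 on c → {q2, q4}.
No c-transition from q0, q11.
Union after reading c: {q2, q4, q14}.
Now take the epsilon-closure:
From q2 via epsilon: add q10.
From q14 via epsilon: add q5.
From q5 via epsilon: add q11.
From q10 via epsilon: add q12.
From q11 via epsilon: add q0.
From q0 via epsilon: add q13.
From q13 via epsilon: add q1.
No new states can be added; the closed set is {q0, q1, q2, q4, q5, q10, q11, q12, q13, q14}.

{q0, q1, q2, q4, q5, q10, q11, q12, q13, q14}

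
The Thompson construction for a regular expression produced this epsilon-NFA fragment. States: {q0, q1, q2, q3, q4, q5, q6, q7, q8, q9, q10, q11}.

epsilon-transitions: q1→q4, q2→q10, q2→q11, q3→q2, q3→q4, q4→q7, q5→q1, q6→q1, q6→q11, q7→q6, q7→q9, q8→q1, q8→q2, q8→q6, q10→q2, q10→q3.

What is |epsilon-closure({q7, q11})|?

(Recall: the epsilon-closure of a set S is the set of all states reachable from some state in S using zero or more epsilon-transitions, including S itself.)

Start with {q7, q11}.
From q7 via epsilon: add q6, q9.
From q6 via epsilon: add q1.
From q1 via epsilon: add q4.
epsilon-closure = {q1, q4, q6, q7, q9, q11}, which has 6 states.

6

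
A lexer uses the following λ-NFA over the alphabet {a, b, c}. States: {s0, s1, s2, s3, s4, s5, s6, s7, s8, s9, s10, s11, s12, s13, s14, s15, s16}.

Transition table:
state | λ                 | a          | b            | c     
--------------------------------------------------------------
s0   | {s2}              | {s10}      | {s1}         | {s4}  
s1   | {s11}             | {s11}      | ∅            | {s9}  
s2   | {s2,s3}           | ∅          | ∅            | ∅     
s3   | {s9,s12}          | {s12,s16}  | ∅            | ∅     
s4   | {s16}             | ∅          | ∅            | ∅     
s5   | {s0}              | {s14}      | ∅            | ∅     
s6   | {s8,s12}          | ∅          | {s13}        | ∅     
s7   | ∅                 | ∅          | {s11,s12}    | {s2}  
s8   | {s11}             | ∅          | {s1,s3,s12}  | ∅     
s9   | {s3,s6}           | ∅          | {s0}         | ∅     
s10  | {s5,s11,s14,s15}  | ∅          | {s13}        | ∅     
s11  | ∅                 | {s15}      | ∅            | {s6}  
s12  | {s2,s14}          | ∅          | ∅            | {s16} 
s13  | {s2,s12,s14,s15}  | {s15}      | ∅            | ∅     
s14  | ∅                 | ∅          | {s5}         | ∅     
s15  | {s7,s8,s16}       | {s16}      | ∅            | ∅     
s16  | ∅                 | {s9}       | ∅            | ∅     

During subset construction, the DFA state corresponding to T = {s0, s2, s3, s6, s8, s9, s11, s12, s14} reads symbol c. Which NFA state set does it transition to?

s0 on c → {s4}.
s11 on c → {s6}.
s12 on c → {s16}.
No c-transition from s2, s3, s6, s8, s9, s14.
Union after reading c: {s4, s6, s16}.
Now take the λ-closure:
From s6 via λ: add s8, s12.
From s8 via λ: add s11.
From s12 via λ: add s2, s14.
From s2 via λ: add s3.
From s3 via λ: add s9.
No new states can be added; the closed set is {s2, s3, s4, s6, s8, s9, s11, s12, s14, s16}.

{s2, s3, s4, s6, s8, s9, s11, s12, s14, s16}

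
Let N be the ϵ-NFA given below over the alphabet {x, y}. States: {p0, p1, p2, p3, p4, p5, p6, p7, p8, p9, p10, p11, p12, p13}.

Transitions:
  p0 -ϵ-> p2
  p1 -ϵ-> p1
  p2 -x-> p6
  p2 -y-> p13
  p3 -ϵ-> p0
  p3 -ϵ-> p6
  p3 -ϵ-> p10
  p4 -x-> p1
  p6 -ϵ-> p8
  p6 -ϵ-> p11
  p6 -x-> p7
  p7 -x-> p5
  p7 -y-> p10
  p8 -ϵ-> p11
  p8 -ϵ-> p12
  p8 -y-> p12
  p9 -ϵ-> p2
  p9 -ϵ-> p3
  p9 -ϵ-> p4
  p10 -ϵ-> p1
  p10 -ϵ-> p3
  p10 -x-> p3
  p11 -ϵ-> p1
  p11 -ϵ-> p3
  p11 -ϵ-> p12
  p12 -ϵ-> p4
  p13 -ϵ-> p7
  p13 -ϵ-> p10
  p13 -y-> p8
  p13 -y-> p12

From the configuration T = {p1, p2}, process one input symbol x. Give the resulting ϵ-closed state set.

p2 on x → {p6}.
No x-transition from p1.
Union after reading x: {p6}.
Now take the ϵ-closure:
From p6 via ϵ: add p8, p11.
From p8 via ϵ: add p12.
From p11 via ϵ: add p1, p3.
From p3 via ϵ: add p0, p10.
From p12 via ϵ: add p4.
From p0 via ϵ: add p2.
No new states can be added; the closed set is {p0, p1, p2, p3, p4, p6, p8, p10, p11, p12}.

{p0, p1, p2, p3, p4, p6, p8, p10, p11, p12}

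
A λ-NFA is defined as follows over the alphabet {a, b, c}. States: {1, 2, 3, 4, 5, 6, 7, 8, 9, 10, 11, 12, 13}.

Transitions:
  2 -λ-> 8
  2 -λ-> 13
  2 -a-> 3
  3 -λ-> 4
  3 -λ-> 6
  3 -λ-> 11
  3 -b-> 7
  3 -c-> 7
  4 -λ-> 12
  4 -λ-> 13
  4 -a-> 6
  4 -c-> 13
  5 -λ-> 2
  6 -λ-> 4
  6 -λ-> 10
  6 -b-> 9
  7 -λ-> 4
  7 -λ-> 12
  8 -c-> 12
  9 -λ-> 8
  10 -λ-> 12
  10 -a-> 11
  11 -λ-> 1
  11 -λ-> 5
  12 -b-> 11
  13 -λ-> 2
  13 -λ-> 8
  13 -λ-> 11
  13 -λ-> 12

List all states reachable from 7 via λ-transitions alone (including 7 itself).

Start with {7}.
From 7 via λ: add 4, 12.
From 4 via λ: add 13.
From 13 via λ: add 2, 8, 11.
From 11 via λ: add 1, 5.
No new states can be added; the closed set is {1, 2, 4, 5, 7, 8, 11, 12, 13}.

{1, 2, 4, 5, 7, 8, 11, 12, 13}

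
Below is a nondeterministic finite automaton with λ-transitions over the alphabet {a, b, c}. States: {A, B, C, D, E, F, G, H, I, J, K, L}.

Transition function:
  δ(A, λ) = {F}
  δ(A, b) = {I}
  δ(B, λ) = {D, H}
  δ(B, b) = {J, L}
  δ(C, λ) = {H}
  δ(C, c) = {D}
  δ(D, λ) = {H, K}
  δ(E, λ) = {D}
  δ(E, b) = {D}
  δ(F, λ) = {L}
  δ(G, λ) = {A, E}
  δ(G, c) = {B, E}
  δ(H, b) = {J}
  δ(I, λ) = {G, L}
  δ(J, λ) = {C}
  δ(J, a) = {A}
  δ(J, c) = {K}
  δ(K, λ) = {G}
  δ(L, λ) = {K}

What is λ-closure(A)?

{A, D, E, F, G, H, K, L}

Start with {A}.
From A via λ: add F.
From F via λ: add L.
From L via λ: add K.
From K via λ: add G.
From G via λ: add E.
From E via λ: add D.
From D via λ: add H.
No new states can be added; the closed set is {A, D, E, F, G, H, K, L}.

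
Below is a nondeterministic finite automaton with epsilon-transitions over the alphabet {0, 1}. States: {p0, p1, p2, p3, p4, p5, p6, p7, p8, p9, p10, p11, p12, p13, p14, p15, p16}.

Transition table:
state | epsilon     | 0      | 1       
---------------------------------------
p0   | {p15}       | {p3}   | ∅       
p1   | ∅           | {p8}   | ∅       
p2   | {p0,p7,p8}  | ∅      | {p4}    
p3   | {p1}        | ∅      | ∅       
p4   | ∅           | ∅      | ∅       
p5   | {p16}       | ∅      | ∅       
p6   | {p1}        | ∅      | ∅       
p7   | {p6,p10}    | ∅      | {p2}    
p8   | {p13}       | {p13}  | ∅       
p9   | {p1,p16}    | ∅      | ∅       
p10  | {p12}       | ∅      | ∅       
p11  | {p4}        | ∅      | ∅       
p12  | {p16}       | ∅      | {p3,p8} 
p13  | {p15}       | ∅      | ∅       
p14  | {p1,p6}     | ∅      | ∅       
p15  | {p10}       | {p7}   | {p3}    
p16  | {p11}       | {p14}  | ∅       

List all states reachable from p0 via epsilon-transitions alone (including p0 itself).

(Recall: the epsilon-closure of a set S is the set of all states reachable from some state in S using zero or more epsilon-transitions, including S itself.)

{p0, p4, p10, p11, p12, p15, p16}

Start with {p0}.
From p0 via epsilon: add p15.
From p15 via epsilon: add p10.
From p10 via epsilon: add p12.
From p12 via epsilon: add p16.
From p16 via epsilon: add p11.
From p11 via epsilon: add p4.
No new states can be added; the closed set is {p0, p4, p10, p11, p12, p15, p16}.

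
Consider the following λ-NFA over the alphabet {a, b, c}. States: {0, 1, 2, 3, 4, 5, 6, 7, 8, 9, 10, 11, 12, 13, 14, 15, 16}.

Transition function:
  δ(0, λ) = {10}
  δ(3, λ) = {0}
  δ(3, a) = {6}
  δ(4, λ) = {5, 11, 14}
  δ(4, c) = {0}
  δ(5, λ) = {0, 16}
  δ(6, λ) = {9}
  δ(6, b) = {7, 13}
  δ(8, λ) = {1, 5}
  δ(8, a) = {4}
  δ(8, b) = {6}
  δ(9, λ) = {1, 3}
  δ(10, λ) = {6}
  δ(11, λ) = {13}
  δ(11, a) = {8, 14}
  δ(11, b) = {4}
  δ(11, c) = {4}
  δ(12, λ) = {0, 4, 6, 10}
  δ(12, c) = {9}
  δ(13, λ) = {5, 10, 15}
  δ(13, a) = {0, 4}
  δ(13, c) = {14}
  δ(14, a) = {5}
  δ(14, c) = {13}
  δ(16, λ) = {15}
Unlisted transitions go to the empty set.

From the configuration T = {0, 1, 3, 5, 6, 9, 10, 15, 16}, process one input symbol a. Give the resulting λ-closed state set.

3 on a → {6}.
No a-transition from 0, 1, 5, 6, 9, 10, 15, 16.
Union after reading a: {6}.
Now take the λ-closure:
From 6 via λ: add 9.
From 9 via λ: add 1, 3.
From 3 via λ: add 0.
From 0 via λ: add 10.
No new states can be added; the closed set is {0, 1, 3, 6, 9, 10}.

{0, 1, 3, 6, 9, 10}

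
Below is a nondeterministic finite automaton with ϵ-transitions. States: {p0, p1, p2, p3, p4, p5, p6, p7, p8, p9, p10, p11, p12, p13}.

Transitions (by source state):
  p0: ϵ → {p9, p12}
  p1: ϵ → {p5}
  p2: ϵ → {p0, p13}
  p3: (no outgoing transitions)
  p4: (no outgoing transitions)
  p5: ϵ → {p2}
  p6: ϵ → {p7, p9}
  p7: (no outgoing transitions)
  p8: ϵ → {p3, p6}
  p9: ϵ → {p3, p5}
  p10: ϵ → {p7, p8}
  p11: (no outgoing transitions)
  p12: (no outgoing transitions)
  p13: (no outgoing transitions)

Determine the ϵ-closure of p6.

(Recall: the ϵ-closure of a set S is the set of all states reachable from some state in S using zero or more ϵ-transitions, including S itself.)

{p0, p2, p3, p5, p6, p7, p9, p12, p13}

Start with {p6}.
From p6 via ϵ: add p7, p9.
From p9 via ϵ: add p3, p5.
From p5 via ϵ: add p2.
From p2 via ϵ: add p0, p13.
From p0 via ϵ: add p12.
No new states can be added; the closed set is {p0, p2, p3, p5, p6, p7, p9, p12, p13}.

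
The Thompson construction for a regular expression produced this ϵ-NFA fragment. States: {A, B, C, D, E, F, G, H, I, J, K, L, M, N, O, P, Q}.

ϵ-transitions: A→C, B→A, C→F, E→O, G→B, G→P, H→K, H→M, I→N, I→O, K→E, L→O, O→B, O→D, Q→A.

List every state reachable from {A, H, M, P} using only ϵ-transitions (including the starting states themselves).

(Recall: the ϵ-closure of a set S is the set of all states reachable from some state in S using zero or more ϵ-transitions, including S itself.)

Start with {A, H, M, P}.
From A via ϵ: add C.
From H via ϵ: add K.
From C via ϵ: add F.
From K via ϵ: add E.
From E via ϵ: add O.
From O via ϵ: add B, D.
No new states can be added; the closed set is {A, B, C, D, E, F, H, K, M, O, P}.

{A, B, C, D, E, F, H, K, M, O, P}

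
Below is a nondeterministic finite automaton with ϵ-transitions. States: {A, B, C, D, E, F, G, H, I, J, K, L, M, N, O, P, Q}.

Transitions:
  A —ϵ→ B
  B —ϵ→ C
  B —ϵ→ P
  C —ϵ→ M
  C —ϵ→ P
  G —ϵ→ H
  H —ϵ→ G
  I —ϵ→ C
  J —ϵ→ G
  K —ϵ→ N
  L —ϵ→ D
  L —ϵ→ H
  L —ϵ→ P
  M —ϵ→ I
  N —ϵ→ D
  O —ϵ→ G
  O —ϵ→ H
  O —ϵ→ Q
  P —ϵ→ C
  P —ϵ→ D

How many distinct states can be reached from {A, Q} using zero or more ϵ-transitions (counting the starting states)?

Start with {A, Q}.
From A via ϵ: add B.
From B via ϵ: add C, P.
From C via ϵ: add M.
From P via ϵ: add D.
From M via ϵ: add I.
ϵ-closure = {A, B, C, D, I, M, P, Q}, which has 8 states.

8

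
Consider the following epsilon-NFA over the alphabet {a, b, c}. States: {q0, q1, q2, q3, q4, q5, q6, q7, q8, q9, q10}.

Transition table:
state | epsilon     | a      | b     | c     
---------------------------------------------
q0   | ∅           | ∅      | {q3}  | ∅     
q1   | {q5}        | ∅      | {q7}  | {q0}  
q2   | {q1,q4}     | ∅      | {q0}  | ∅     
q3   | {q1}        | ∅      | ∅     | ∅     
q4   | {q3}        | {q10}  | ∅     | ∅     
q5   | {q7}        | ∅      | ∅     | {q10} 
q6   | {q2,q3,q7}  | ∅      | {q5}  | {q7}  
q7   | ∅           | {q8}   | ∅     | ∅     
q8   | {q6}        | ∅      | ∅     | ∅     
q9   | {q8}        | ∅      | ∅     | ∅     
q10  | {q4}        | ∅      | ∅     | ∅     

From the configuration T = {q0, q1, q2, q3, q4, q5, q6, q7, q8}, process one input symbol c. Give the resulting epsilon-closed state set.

q1 on c → {q0}.
q5 on c → {q10}.
q6 on c → {q7}.
No c-transition from q0, q2, q3, q4, q7, q8.
Union after reading c: {q0, q7, q10}.
Now take the epsilon-closure:
From q10 via epsilon: add q4.
From q4 via epsilon: add q3.
From q3 via epsilon: add q1.
From q1 via epsilon: add q5.
No new states can be added; the closed set is {q0, q1, q3, q4, q5, q7, q10}.

{q0, q1, q3, q4, q5, q7, q10}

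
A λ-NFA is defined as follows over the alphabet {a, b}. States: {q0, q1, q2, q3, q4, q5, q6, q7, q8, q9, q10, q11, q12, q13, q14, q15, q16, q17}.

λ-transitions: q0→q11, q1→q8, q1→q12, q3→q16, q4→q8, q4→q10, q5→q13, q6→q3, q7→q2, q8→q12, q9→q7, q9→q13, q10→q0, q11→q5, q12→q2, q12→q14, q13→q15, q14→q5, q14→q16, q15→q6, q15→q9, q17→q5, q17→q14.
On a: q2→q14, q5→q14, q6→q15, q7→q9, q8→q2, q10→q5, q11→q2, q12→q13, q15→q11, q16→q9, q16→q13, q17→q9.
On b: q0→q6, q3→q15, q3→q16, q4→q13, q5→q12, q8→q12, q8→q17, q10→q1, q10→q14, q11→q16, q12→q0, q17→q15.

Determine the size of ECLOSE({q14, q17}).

Start with {q14, q17}.
From q14 via λ: add q5, q16.
From q5 via λ: add q13.
From q13 via λ: add q15.
From q15 via λ: add q6, q9.
From q6 via λ: add q3.
From q9 via λ: add q7.
From q7 via λ: add q2.
λ-closure = {q2, q3, q5, q6, q7, q9, q13, q14, q15, q16, q17}, which has 11 states.

11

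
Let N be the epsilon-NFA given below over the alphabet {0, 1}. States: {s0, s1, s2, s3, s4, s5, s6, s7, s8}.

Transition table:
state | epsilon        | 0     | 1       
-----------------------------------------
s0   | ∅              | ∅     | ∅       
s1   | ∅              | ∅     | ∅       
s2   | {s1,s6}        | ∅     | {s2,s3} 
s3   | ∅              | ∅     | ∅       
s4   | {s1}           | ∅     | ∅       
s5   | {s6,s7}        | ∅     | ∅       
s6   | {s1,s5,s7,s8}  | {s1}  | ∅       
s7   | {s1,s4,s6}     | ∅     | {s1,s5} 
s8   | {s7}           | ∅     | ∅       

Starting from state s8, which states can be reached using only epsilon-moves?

Start with {s8}.
From s8 via epsilon: add s7.
From s7 via epsilon: add s1, s4, s6.
From s6 via epsilon: add s5.
No new states can be added; the closed set is {s1, s4, s5, s6, s7, s8}.

{s1, s4, s5, s6, s7, s8}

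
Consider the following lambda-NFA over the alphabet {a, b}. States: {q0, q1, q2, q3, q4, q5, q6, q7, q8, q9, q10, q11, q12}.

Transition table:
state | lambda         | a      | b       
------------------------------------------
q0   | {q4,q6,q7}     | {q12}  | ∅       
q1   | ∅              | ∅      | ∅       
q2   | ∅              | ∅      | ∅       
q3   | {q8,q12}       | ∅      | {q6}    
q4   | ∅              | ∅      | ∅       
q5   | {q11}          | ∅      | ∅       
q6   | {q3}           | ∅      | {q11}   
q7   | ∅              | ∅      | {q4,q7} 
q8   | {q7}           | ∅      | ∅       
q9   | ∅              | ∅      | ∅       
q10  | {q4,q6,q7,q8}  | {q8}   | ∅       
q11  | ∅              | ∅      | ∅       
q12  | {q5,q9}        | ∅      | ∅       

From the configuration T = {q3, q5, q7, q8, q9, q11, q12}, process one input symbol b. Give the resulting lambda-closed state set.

{q3, q4, q5, q6, q7, q8, q9, q11, q12}

q3 on b → {q6}.
q7 on b → {q4, q7}.
No b-transition from q5, q8, q9, q11, q12.
Union after reading b: {q4, q6, q7}.
Now take the lambda-closure:
From q6 via lambda: add q3.
From q3 via lambda: add q8, q12.
From q12 via lambda: add q5, q9.
From q5 via lambda: add q11.
No new states can be added; the closed set is {q3, q4, q5, q6, q7, q8, q9, q11, q12}.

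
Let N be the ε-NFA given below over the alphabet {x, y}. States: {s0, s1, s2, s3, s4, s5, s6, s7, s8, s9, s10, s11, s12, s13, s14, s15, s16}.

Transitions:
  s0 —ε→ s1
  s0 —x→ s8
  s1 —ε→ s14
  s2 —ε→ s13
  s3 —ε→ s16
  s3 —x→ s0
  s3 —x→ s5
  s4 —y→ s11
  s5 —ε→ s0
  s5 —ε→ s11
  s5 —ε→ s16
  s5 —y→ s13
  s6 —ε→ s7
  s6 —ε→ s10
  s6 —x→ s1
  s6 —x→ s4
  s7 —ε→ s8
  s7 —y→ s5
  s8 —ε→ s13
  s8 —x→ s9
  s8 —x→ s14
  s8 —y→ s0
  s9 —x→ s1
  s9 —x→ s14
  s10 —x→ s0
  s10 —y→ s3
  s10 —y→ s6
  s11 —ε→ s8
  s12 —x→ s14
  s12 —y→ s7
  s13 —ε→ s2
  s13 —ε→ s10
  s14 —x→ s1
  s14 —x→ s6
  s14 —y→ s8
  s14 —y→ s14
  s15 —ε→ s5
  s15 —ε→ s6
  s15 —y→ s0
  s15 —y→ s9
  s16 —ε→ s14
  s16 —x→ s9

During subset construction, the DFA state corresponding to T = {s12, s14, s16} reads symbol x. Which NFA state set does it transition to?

{s1, s2, s6, s7, s8, s9, s10, s13, s14}

s12 on x → {s14}.
s14 on x → {s1, s6}.
s16 on x → {s9}.
Union after reading x: {s1, s6, s9, s14}.
Now take the ε-closure:
From s6 via ε: add s7, s10.
From s7 via ε: add s8.
From s8 via ε: add s13.
From s13 via ε: add s2.
No new states can be added; the closed set is {s1, s2, s6, s7, s8, s9, s10, s13, s14}.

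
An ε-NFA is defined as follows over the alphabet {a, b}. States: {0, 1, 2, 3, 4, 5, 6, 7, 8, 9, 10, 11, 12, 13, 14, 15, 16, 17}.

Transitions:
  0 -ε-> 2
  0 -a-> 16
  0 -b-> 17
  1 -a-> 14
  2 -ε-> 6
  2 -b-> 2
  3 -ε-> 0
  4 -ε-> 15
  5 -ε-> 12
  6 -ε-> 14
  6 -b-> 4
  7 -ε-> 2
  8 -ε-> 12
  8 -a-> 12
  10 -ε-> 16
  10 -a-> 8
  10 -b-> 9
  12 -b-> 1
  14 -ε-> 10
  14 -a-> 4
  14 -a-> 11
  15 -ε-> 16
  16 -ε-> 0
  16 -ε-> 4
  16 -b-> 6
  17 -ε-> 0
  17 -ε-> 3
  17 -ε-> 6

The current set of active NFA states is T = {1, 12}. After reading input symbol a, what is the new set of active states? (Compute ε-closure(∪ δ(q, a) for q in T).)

{0, 2, 4, 6, 10, 14, 15, 16}

1 on a → {14}.
No a-transition from 12.
Union after reading a: {14}.
Now take the ε-closure:
From 14 via ε: add 10.
From 10 via ε: add 16.
From 16 via ε: add 0, 4.
From 0 via ε: add 2.
From 4 via ε: add 15.
From 2 via ε: add 6.
No new states can be added; the closed set is {0, 2, 4, 6, 10, 14, 15, 16}.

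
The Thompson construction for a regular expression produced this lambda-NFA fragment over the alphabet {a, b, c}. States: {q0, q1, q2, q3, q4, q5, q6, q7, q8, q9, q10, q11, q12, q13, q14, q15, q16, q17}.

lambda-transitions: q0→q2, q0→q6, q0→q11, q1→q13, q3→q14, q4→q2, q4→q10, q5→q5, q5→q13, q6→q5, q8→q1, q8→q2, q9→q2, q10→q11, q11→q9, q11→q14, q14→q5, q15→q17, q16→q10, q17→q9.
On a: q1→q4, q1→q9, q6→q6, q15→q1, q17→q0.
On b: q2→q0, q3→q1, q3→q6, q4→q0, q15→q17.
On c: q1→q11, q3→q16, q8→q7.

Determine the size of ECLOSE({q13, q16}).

8

Start with {q13, q16}.
From q16 via lambda: add q10.
From q10 via lambda: add q11.
From q11 via lambda: add q9, q14.
From q9 via lambda: add q2.
From q14 via lambda: add q5.
lambda-closure = {q2, q5, q9, q10, q11, q13, q14, q16}, which has 8 states.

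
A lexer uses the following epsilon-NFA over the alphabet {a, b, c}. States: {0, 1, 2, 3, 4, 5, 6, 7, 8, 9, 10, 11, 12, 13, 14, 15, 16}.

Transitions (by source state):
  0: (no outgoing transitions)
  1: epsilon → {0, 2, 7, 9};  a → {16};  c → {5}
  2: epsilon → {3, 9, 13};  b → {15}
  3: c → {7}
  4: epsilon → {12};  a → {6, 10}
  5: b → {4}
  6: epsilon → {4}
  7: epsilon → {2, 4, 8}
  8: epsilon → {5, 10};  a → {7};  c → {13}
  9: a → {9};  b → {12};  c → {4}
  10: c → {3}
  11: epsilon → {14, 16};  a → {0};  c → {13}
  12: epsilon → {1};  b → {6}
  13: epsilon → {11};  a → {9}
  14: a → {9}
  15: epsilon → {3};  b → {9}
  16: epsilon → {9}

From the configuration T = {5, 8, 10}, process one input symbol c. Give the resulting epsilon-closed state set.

8 on c → {13}.
10 on c → {3}.
No c-transition from 5.
Union after reading c: {3, 13}.
Now take the epsilon-closure:
From 13 via epsilon: add 11.
From 11 via epsilon: add 14, 16.
From 16 via epsilon: add 9.
No new states can be added; the closed set is {3, 9, 11, 13, 14, 16}.

{3, 9, 11, 13, 14, 16}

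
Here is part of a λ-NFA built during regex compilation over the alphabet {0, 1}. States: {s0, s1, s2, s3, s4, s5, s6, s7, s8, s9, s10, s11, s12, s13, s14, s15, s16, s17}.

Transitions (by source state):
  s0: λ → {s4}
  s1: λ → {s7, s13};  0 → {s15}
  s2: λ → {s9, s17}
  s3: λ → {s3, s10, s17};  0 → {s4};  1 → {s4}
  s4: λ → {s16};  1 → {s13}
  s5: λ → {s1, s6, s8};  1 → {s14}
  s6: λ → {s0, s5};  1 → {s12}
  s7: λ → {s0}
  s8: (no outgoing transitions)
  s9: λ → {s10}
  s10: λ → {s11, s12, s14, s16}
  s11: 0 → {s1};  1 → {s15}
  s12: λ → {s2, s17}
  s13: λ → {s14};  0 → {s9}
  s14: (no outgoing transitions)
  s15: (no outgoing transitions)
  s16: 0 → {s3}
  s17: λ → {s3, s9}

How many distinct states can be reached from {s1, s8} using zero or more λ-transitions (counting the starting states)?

Start with {s1, s8}.
From s1 via λ: add s7, s13.
From s7 via λ: add s0.
From s13 via λ: add s14.
From s0 via λ: add s4.
From s4 via λ: add s16.
λ-closure = {s0, s1, s4, s7, s8, s13, s14, s16}, which has 8 states.

8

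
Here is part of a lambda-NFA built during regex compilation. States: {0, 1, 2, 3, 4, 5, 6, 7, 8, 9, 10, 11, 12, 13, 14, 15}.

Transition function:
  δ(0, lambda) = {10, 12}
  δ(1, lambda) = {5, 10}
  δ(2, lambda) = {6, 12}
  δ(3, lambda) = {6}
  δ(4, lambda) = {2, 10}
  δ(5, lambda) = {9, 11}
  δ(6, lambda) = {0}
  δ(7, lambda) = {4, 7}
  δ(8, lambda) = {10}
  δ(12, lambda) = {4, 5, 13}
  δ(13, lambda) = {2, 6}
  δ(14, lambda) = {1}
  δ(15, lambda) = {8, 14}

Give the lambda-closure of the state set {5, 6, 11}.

{0, 2, 4, 5, 6, 9, 10, 11, 12, 13}

Start with {5, 6, 11}.
From 5 via lambda: add 9.
From 6 via lambda: add 0.
From 0 via lambda: add 10, 12.
From 12 via lambda: add 4, 13.
From 4 via lambda: add 2.
No new states can be added; the closed set is {0, 2, 4, 5, 6, 9, 10, 11, 12, 13}.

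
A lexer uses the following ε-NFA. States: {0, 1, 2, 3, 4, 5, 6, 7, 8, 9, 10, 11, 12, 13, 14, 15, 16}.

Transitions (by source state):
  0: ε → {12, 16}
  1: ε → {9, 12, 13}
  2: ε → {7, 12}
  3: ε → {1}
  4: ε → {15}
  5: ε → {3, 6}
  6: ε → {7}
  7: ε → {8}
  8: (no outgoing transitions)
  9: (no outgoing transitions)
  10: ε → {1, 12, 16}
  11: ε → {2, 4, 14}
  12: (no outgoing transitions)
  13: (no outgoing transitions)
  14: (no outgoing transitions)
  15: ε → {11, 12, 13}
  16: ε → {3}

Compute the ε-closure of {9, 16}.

Start with {9, 16}.
From 16 via ε: add 3.
From 3 via ε: add 1.
From 1 via ε: add 12, 13.
No new states can be added; the closed set is {1, 3, 9, 12, 13, 16}.

{1, 3, 9, 12, 13, 16}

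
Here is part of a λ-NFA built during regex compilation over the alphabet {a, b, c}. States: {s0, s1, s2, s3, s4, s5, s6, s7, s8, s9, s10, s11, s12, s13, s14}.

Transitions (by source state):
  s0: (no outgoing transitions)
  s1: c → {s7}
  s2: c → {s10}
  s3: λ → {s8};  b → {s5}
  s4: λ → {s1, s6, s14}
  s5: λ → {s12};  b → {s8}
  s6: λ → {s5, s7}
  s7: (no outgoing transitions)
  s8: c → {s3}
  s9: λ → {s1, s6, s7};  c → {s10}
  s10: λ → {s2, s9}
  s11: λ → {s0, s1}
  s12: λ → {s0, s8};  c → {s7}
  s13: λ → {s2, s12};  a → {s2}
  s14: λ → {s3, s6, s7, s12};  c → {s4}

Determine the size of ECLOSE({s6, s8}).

6

Start with {s6, s8}.
From s6 via λ: add s5, s7.
From s5 via λ: add s12.
From s12 via λ: add s0.
λ-closure = {s0, s5, s6, s7, s8, s12}, which has 6 states.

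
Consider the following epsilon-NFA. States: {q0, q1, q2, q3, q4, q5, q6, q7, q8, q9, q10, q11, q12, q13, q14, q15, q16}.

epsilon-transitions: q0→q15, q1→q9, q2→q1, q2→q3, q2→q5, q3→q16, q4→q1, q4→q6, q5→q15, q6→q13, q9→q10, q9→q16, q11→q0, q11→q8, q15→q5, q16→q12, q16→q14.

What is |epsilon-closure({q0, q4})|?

Start with {q0, q4}.
From q0 via epsilon: add q15.
From q4 via epsilon: add q1, q6.
From q1 via epsilon: add q9.
From q6 via epsilon: add q13.
From q15 via epsilon: add q5.
From q9 via epsilon: add q10, q16.
From q16 via epsilon: add q12, q14.
epsilon-closure = {q0, q1, q4, q5, q6, q9, q10, q12, q13, q14, q15, q16}, which has 12 states.

12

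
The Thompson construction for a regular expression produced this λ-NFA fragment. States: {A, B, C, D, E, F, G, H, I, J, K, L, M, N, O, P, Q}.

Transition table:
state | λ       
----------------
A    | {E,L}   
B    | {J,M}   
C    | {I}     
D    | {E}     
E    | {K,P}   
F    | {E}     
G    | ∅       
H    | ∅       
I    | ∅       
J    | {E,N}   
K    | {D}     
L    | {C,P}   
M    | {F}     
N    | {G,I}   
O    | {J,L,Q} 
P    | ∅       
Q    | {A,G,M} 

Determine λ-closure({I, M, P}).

Start with {I, M, P}.
From M via λ: add F.
From F via λ: add E.
From E via λ: add K.
From K via λ: add D.
No new states can be added; the closed set is {D, E, F, I, K, M, P}.

{D, E, F, I, K, M, P}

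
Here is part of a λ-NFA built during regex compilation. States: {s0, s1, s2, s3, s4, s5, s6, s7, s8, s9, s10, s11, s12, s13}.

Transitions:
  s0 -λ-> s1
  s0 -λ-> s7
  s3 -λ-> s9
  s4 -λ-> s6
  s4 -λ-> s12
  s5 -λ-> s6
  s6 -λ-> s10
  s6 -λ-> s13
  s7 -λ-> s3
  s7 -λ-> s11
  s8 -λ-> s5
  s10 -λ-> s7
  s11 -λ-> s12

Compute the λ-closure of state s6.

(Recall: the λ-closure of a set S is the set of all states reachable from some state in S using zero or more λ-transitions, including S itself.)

{s3, s6, s7, s9, s10, s11, s12, s13}

Start with {s6}.
From s6 via λ: add s10, s13.
From s10 via λ: add s7.
From s7 via λ: add s3, s11.
From s3 via λ: add s9.
From s11 via λ: add s12.
No new states can be added; the closed set is {s3, s6, s7, s9, s10, s11, s12, s13}.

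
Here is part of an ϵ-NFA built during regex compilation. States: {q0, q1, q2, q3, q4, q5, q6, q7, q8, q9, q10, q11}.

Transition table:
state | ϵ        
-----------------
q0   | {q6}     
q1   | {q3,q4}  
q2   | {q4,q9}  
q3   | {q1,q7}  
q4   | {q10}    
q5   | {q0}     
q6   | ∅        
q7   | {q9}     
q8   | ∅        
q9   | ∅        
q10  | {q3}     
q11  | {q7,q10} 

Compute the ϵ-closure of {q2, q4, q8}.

Start with {q2, q4, q8}.
From q2 via ϵ: add q9.
From q4 via ϵ: add q10.
From q10 via ϵ: add q3.
From q3 via ϵ: add q1, q7.
No new states can be added; the closed set is {q1, q2, q3, q4, q7, q8, q9, q10}.

{q1, q2, q3, q4, q7, q8, q9, q10}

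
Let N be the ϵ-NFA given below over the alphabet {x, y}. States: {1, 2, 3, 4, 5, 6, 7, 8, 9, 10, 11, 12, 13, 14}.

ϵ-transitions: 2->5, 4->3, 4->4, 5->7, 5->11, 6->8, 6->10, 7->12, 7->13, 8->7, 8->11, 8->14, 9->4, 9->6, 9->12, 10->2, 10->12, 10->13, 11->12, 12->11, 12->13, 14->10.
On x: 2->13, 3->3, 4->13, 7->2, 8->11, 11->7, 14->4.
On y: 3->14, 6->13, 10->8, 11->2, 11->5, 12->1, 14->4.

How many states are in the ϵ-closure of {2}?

6

Start with {2}.
From 2 via ϵ: add 5.
From 5 via ϵ: add 7, 11.
From 7 via ϵ: add 12, 13.
ϵ-closure = {2, 5, 7, 11, 12, 13}, which has 6 states.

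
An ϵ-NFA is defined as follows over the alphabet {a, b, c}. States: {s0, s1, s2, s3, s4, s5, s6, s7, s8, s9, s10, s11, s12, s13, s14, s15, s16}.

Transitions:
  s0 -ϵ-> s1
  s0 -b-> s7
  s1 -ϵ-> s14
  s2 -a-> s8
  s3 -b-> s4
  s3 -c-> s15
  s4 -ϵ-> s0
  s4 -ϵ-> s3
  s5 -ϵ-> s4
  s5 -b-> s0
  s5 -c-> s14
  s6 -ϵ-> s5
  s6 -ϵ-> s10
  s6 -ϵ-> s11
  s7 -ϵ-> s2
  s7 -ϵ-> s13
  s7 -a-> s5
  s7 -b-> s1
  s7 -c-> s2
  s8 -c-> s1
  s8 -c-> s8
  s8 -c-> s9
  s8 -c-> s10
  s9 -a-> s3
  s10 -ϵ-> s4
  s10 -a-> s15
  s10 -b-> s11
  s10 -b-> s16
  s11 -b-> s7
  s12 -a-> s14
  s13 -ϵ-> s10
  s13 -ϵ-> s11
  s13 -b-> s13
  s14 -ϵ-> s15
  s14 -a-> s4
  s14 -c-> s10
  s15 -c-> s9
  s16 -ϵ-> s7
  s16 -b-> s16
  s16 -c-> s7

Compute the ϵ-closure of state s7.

Start with {s7}.
From s7 via ϵ: add s2, s13.
From s13 via ϵ: add s10, s11.
From s10 via ϵ: add s4.
From s4 via ϵ: add s0, s3.
From s0 via ϵ: add s1.
From s1 via ϵ: add s14.
From s14 via ϵ: add s15.
No new states can be added; the closed set is {s0, s1, s2, s3, s4, s7, s10, s11, s13, s14, s15}.

{s0, s1, s2, s3, s4, s7, s10, s11, s13, s14, s15}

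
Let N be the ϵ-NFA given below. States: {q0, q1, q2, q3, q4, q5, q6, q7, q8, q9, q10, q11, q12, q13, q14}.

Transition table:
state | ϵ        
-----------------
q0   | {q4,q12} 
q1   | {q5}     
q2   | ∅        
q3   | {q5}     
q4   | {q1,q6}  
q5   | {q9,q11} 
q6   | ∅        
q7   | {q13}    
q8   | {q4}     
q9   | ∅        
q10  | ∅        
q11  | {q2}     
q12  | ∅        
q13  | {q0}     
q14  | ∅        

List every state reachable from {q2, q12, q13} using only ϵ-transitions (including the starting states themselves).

{q0, q1, q2, q4, q5, q6, q9, q11, q12, q13}

Start with {q2, q12, q13}.
From q13 via ϵ: add q0.
From q0 via ϵ: add q4.
From q4 via ϵ: add q1, q6.
From q1 via ϵ: add q5.
From q5 via ϵ: add q9, q11.
No new states can be added; the closed set is {q0, q1, q2, q4, q5, q6, q9, q11, q12, q13}.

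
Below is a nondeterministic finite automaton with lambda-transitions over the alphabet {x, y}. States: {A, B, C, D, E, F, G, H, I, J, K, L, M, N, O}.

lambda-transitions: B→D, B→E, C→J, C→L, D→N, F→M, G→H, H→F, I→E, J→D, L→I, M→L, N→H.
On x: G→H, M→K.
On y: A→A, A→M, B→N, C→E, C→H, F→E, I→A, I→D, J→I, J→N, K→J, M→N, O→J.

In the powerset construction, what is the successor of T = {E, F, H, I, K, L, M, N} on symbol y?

F on y → {E}.
I on y → {A, D}.
K on y → {J}.
M on y → {N}.
No y-transition from E, H, L, N.
Union after reading y: {A, D, E, J, N}.
Now take the lambda-closure:
From N via lambda: add H.
From H via lambda: add F.
From F via lambda: add M.
From M via lambda: add L.
From L via lambda: add I.
No new states can be added; the closed set is {A, D, E, F, H, I, J, L, M, N}.

{A, D, E, F, H, I, J, L, M, N}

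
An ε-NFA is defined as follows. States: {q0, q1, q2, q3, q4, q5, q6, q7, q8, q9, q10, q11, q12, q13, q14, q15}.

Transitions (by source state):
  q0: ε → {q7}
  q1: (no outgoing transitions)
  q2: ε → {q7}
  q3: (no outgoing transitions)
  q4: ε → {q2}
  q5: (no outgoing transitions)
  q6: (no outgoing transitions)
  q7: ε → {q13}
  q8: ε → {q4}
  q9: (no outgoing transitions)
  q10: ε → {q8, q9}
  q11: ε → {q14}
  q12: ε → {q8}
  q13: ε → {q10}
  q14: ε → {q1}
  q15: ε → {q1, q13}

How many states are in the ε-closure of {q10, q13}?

7

Start with {q10, q13}.
From q10 via ε: add q8, q9.
From q8 via ε: add q4.
From q4 via ε: add q2.
From q2 via ε: add q7.
ε-closure = {q2, q4, q7, q8, q9, q10, q13}, which has 7 states.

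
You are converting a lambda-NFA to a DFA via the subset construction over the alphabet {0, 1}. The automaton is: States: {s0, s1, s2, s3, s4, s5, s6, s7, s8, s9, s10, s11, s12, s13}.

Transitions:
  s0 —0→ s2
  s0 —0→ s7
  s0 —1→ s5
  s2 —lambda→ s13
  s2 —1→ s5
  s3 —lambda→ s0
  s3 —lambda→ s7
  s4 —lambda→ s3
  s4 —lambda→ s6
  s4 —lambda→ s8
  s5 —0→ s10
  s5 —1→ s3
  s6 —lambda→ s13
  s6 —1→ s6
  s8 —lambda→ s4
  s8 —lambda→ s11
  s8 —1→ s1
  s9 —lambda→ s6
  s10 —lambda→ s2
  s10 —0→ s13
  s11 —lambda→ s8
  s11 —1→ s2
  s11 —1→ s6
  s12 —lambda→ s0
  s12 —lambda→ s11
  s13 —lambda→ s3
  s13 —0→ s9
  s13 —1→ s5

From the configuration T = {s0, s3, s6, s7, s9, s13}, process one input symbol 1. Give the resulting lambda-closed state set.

s0 on 1 → {s5}.
s6 on 1 → {s6}.
s13 on 1 → {s5}.
No 1-transition from s3, s7, s9.
Union after reading 1: {s5, s6}.
Now take the lambda-closure:
From s6 via lambda: add s13.
From s13 via lambda: add s3.
From s3 via lambda: add s0, s7.
No new states can be added; the closed set is {s0, s3, s5, s6, s7, s13}.

{s0, s3, s5, s6, s7, s13}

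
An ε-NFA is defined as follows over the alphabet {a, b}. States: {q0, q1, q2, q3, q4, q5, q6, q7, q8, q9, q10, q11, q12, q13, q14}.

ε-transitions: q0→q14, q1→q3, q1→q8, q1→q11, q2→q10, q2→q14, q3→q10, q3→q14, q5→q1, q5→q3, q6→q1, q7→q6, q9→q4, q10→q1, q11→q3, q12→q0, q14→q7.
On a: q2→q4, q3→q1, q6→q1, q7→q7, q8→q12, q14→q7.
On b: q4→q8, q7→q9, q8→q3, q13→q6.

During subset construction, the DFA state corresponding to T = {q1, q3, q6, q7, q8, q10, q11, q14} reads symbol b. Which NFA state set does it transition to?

{q1, q3, q4, q6, q7, q8, q9, q10, q11, q14}

q7 on b → {q9}.
q8 on b → {q3}.
No b-transition from q1, q3, q6, q10, q11, q14.
Union after reading b: {q3, q9}.
Now take the ε-closure:
From q3 via ε: add q10, q14.
From q9 via ε: add q4.
From q10 via ε: add q1.
From q14 via ε: add q7.
From q1 via ε: add q8, q11.
From q7 via ε: add q6.
No new states can be added; the closed set is {q1, q3, q4, q6, q7, q8, q9, q10, q11, q14}.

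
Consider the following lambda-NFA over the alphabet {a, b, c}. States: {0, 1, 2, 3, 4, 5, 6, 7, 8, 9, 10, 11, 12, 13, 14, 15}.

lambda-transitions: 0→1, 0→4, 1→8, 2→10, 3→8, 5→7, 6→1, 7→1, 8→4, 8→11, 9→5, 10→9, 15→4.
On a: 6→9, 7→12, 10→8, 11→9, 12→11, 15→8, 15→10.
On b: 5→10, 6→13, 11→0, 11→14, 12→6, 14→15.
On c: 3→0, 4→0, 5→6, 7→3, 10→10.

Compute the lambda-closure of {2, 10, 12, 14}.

{1, 2, 4, 5, 7, 8, 9, 10, 11, 12, 14}

Start with {2, 10, 12, 14}.
From 10 via lambda: add 9.
From 9 via lambda: add 5.
From 5 via lambda: add 7.
From 7 via lambda: add 1.
From 1 via lambda: add 8.
From 8 via lambda: add 4, 11.
No new states can be added; the closed set is {1, 2, 4, 5, 7, 8, 9, 10, 11, 12, 14}.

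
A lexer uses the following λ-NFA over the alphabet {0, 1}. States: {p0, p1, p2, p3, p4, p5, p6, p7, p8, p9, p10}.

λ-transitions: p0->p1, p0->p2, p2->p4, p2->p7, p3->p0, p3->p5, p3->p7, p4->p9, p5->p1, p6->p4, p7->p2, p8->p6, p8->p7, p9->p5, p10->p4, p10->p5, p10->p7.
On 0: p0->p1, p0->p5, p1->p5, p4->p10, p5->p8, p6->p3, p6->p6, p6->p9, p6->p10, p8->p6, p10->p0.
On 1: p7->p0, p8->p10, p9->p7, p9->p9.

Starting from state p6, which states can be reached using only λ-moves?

{p1, p4, p5, p6, p9}

Start with {p6}.
From p6 via λ: add p4.
From p4 via λ: add p9.
From p9 via λ: add p5.
From p5 via λ: add p1.
No new states can be added; the closed set is {p1, p4, p5, p6, p9}.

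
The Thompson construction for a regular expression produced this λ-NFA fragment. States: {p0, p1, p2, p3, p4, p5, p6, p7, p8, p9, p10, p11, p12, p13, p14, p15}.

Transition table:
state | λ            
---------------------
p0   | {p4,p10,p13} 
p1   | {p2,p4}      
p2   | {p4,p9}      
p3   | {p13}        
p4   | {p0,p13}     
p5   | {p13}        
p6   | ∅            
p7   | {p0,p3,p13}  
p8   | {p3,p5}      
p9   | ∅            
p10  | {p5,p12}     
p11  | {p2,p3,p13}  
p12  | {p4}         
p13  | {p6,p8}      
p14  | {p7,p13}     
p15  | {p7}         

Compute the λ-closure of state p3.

Start with {p3}.
From p3 via λ: add p13.
From p13 via λ: add p6, p8.
From p8 via λ: add p5.
No new states can be added; the closed set is {p3, p5, p6, p8, p13}.

{p3, p5, p6, p8, p13}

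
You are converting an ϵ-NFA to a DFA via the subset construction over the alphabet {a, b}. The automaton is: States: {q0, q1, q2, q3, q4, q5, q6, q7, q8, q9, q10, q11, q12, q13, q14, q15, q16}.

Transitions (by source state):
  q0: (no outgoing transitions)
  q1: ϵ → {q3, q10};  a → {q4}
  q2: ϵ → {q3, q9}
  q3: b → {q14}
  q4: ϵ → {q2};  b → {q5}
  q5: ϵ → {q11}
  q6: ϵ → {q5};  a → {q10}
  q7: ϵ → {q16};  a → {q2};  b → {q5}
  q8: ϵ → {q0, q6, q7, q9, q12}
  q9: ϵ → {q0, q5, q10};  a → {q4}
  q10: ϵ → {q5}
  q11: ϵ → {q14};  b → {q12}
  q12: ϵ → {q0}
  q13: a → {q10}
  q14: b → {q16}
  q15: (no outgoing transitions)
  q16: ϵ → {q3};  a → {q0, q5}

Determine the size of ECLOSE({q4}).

Start with {q4}.
From q4 via ϵ: add q2.
From q2 via ϵ: add q3, q9.
From q9 via ϵ: add q0, q5, q10.
From q5 via ϵ: add q11.
From q11 via ϵ: add q14.
ϵ-closure = {q0, q2, q3, q4, q5, q9, q10, q11, q14}, which has 9 states.

9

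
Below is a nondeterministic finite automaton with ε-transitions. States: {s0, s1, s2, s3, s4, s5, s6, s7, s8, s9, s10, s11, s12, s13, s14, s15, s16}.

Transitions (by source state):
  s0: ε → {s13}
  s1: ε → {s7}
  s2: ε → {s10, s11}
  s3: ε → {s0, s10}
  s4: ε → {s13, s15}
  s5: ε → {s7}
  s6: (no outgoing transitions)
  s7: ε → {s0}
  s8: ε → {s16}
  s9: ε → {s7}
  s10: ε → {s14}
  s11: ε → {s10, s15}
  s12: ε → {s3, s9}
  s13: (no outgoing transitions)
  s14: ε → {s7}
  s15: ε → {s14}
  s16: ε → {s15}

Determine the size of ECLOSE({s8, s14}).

7

Start with {s8, s14}.
From s8 via ε: add s16.
From s14 via ε: add s7.
From s7 via ε: add s0.
From s16 via ε: add s15.
From s0 via ε: add s13.
ε-closure = {s0, s7, s8, s13, s14, s15, s16}, which has 7 states.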